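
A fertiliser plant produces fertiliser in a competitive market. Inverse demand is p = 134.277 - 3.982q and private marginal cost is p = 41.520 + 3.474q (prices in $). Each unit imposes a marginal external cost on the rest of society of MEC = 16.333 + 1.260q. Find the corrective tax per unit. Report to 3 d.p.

Social marginal cost = private MC + MEC = 57.853 + 4.734q.
Set SMC = demand: 57.853 + 4.734q = 134.277 - 3.982q → q* = 8.7682.
The Pigouvian tax equals MEC at q*: 16.333 + 1.260×8.7682 = 27.3809.

tax = $27.381 per unit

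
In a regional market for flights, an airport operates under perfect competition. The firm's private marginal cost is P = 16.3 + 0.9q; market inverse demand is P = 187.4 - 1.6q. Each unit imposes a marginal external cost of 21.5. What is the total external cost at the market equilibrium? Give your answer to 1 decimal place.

1471.5

Market equilibrium (private): 16.3 + 0.9q = 187.4 - 1.6q → q_m = 68.4400.
Total external cost = MEC × q_m = 21.5 × 68.4400 = 1471.4600.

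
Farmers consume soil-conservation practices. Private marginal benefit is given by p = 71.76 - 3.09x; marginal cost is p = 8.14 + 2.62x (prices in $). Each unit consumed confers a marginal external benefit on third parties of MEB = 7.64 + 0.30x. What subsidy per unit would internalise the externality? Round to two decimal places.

subsidy = $11.59 per unit

Social marginal benefit = demand + MEB = 79.40 - 2.79x.
Set SMB = MC: 79.40 - 2.79x = 8.14 + 2.62x → x* = 13.1719.
The Pigouvian subsidy equals MEB at x*: 7.64 + 0.30×13.1719 = 11.5916.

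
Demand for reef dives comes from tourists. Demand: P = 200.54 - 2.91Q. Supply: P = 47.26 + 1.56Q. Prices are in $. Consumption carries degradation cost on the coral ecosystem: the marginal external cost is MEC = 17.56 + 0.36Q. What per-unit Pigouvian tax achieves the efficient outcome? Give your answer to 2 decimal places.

tax = $27.68 per unit

Social marginal benefit = demand − MEC = 182.98 - 3.27Q.
Set SMB = MC: 182.98 - 3.27Q = 47.26 + 1.56Q → Q* = 28.0994.
The Pigouvian tax equals MEC at Q*: 17.56 + 0.36×28.0994 = 27.6758.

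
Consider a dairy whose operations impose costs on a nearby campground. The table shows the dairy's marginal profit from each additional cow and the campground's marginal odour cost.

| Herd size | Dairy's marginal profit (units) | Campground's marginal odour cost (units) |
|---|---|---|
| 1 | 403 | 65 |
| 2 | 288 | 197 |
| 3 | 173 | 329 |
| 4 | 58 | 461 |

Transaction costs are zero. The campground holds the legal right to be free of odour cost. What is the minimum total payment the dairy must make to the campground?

262

Efficient level: marginal profit ≥ marginal odour cost through level 2, so k* = 2.
With the campground holding the right, the dairy must at least compensate total damage at k*: 65 + 197 = 262.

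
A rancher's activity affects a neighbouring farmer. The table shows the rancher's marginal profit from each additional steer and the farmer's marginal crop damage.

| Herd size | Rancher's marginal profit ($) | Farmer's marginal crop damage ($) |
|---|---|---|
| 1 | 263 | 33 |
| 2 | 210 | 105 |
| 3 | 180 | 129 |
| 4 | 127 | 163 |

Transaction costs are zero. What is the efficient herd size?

3

Bargaining reaches the level where marginal profit last exceeds marginal crop damage.
That holds through level 3 (180 ≥ 129) but not at 4 (127 < 163).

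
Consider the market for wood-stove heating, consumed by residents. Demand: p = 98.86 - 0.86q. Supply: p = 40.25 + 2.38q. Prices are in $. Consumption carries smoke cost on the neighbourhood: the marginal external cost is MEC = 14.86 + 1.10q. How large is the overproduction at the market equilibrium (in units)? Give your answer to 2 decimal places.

8.01 units

Market equilibrium (private): 40.25 + 2.38q = 98.86 - 0.86q → q_m = 18.0895.
Social marginal benefit = demand − MEC = 84.00 - 1.96q.
Set SMB = MC: 84.00 - 1.96q = 40.25 + 2.38q → q* = 10.0806.
Gap = |18.0895 − 10.0806| = 8.0089.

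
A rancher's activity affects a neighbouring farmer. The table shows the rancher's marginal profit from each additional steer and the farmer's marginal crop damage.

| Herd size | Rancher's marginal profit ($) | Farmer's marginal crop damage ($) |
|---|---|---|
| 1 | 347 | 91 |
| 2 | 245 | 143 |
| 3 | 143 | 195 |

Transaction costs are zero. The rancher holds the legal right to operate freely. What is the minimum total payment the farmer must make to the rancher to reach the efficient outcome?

$143

Left alone the rancher would choose level 3 (marginal profit stays positive).
Efficient level: k* = 2 (marginal profit ≥ marginal crop damage through 2).
The farmer must at least cover the rancher's forgone profit from cutting 3→2: 143 = 143.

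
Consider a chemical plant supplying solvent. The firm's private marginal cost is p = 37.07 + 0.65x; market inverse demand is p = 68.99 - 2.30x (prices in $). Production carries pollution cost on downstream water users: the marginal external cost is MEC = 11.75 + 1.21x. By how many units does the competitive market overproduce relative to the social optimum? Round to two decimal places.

5.97 units

Market equilibrium (private): 37.07 + 0.65x = 68.99 - 2.30x → x_m = 10.8203.
Social marginal cost = private MC + MEC = 48.82 + 1.86x.
Set SMC = demand: 48.82 + 1.86x = 68.99 - 2.30x → x* = 4.8486.
Gap = |10.8203 − 4.8486| = 5.9717.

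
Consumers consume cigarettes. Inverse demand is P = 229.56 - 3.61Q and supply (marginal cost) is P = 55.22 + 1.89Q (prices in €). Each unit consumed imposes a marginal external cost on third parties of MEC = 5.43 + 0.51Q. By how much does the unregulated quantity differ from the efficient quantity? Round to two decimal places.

Market equilibrium (private): 55.22 + 1.89Q = 229.56 - 3.61Q → Q_m = 31.6982.
Social marginal benefit = demand − MEC = 224.13 - 4.12Q.
Set SMB = MC: 224.13 - 4.12Q = 55.22 + 1.89Q → Q* = 28.1048.
Gap = |31.6982 − 28.1048| = 3.5934.

3.59 units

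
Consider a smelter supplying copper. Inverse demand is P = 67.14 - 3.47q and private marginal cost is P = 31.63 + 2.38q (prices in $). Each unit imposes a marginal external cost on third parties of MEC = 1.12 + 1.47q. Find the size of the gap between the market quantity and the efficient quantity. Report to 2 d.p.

1.37 units

Market equilibrium (private): 31.63 + 2.38q = 67.14 - 3.47q → q_m = 6.0701.
Social marginal cost = private MC + MEC = 32.75 + 3.85q.
Set SMC = demand: 32.75 + 3.85q = 67.14 - 3.47q → q* = 4.6981.
Gap = |6.0701 − 4.6981| = 1.3720.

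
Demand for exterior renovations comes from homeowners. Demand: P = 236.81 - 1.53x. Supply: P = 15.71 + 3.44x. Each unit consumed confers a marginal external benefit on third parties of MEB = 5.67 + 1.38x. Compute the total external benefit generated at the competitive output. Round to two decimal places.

Market equilibrium (private): 15.71 + 3.44x = 236.81 - 1.53x → x_m = 44.4869.
Total external benefit = ∫₀^{x_m} (5.67 + 1.38x) dx = 5.67×44.4869 + ½×1.38×44.4869² = 1617.8089.

1617.81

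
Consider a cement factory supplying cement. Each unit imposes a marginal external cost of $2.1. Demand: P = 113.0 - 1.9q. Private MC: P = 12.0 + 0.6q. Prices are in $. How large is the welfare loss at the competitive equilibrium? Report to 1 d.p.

Market equilibrium (private): 12.0 + 0.6q = 113.0 - 1.9q → q_m = 40.4000.
Social marginal cost = private MC + MEC = 14.1 + 0.6q.
Set SMC = demand: 14.1 + 0.6q = 113.0 - 1.9q → q* = 39.5600.
The welfare-loss triangle has base |q_m − q*| and height MEC(q_m) (the vertical gap between SMC and demand is zero at q* and MEC at q_m).
DWL = ½ × 0.8400 × 2.1000 = 0.8820.

DWL = $0.9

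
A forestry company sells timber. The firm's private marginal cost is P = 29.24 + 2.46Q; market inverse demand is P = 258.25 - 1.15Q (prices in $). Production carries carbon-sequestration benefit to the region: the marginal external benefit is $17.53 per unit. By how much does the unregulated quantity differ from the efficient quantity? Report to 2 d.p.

4.86 units

Market equilibrium (private): 29.24 + 2.46Q = 258.25 - 1.15Q → Q_m = 63.4377.
Social marginal cost = private MC − MEB = 11.71 + 2.46Q.
Set SMC = demand: 11.71 + 2.46Q = 258.25 - 1.15Q → Q* = 68.2936.
Gap = |63.4377 − 68.2936| = 4.8559.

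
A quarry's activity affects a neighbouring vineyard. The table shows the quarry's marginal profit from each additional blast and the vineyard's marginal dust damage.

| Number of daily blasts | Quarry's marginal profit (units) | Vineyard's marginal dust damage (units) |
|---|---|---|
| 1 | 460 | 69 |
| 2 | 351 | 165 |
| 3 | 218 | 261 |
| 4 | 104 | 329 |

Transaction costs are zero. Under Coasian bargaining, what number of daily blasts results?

Bargaining reaches the level where marginal profit last exceeds marginal dust damage.
That holds through level 2 (351 ≥ 165) but not at 3 (218 < 261).

2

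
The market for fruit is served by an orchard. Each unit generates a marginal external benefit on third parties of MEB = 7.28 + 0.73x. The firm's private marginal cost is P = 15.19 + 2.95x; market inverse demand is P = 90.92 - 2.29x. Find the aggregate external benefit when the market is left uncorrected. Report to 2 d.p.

181.45

Market equilibrium (private): 15.19 + 2.95x = 90.92 - 2.29x → x_m = 14.4523.
Total external benefit = ∫₀^{x_m} (7.28 + 0.73x) dx = 7.28×14.4523 + ½×0.73×14.4523² = 181.4499.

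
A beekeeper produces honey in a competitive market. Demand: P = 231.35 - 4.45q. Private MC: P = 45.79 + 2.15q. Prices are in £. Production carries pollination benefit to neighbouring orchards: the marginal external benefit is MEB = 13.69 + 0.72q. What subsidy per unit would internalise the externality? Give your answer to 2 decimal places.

Social marginal cost = private MC − MEB = 32.10 + 1.43q.
Set SMC = demand: 32.10 + 1.43q = 231.35 - 4.45q → q* = 33.8861.
The Pigouvian subsidy equals MEB at q*: 13.69 + 0.72×33.8861 = 38.0880.

subsidy = £38.09 per unit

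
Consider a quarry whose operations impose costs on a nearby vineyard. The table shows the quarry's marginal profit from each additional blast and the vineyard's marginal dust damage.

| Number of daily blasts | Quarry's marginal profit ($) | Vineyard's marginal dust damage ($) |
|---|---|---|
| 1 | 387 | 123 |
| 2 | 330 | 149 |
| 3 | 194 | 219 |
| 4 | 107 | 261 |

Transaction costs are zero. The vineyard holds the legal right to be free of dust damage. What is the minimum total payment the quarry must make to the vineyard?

Efficient level: marginal profit ≥ marginal dust damage through level 2, so k* = 2.
With the vineyard holding the right, the quarry must at least compensate total damage at k*: 123 + 149 = 272.

$272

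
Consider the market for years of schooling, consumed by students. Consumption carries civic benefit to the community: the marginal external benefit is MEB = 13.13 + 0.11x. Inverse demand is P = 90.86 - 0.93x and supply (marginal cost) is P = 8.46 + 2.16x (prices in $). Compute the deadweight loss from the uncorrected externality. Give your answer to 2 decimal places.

DWL = $43.29

Market equilibrium (private): 8.46 + 2.16x = 90.86 - 0.93x → x_m = 26.6667.
Social marginal benefit = demand + MEB = 103.99 - 0.82x.
Set SMB = MC: 103.99 - 0.82x = 8.46 + 2.16x → x* = 32.0570.
The welfare-loss triangle has base |x_m − x*| and height MEB(x_m) (the vertical gap between SMB and MC is zero at x* and MEB at x_m).
DWL = ½ × 5.3903 × 16.0633 = 43.2930.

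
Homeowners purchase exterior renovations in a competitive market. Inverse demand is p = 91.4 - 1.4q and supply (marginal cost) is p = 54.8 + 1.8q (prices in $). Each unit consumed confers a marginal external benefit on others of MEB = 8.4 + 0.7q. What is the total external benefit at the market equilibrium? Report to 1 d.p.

Market equilibrium (private): 54.8 + 1.8q = 91.4 - 1.4q → q_m = 11.4375.
Total external benefit = ∫₀^{q_m} (8.4 + 0.7q) dq = 8.4×11.4375 + ½×0.7×11.4375² = 141.8607.

$141.9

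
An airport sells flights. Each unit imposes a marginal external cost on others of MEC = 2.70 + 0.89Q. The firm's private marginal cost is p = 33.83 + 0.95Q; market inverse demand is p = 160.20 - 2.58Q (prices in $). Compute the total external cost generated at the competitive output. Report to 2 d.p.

Market equilibrium (private): 33.83 + 0.95Q = 160.20 - 2.58Q → Q_m = 35.7989.
Total external cost = ∫₀^{Q_m} (2.70 + 0.89Q) dQ = 2.70×35.7989 + ½×0.89×35.7989² = 666.9518.

$666.95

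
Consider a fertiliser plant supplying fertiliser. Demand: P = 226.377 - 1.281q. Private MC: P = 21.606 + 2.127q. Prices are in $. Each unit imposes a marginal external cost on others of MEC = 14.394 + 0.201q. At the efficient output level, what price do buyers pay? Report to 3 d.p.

P = $158.803

Social marginal cost = private MC + MEC = 36.000 + 2.328q.
Set SMC = demand: 36.000 + 2.328q = 226.377 - 1.281q → q* = 52.7506.
Consumer price on the demand curve at q*: 226.377 − 1.281×52.7506 = 158.8035.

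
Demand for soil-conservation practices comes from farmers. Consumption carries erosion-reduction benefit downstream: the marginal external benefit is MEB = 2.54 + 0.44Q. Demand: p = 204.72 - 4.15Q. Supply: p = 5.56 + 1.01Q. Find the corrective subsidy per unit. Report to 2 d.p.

Social marginal benefit = demand + MEB = 207.26 - 3.71Q.
Set SMB = MC: 207.26 - 3.71Q = 5.56 + 1.01Q → Q* = 42.7331.
The Pigouvian subsidy equals MEB at Q*: 2.54 + 0.44×42.7331 = 21.3426.

subsidy = 21.34 per unit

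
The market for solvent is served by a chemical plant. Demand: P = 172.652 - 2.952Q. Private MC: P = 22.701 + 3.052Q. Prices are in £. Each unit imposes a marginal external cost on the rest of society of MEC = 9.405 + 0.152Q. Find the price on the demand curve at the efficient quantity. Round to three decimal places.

P = £105.256

Social marginal cost = private MC + MEC = 32.106 + 3.204Q.
Set SMC = demand: 32.106 + 3.204Q = 172.652 - 2.952Q → Q* = 22.8307.
Consumer price on the demand curve at Q*: 172.652 − 2.952×22.8307 = 105.2558.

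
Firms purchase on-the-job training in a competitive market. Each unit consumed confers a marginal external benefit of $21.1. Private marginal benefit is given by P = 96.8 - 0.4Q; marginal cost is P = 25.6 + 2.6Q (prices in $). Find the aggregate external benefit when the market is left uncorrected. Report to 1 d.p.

$500.8

Market equilibrium (private): 25.6 + 2.6Q = 96.8 - 0.4Q → Q_m = 23.7333.
Total external benefit = MEB × Q_m = 21.1 × 23.7333 = 500.7726.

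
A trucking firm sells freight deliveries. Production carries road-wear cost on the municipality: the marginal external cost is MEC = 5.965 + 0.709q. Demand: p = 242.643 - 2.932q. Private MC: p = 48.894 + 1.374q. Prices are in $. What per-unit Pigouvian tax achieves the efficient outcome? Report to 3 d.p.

tax = $32.513 per unit

Social marginal cost = private MC + MEC = 54.859 + 2.083q.
Set SMC = demand: 54.859 + 2.083q = 242.643 - 2.932q → q* = 37.4445.
The Pigouvian tax equals MEC at q*: 5.965 + 0.709×37.4445 = 32.5132.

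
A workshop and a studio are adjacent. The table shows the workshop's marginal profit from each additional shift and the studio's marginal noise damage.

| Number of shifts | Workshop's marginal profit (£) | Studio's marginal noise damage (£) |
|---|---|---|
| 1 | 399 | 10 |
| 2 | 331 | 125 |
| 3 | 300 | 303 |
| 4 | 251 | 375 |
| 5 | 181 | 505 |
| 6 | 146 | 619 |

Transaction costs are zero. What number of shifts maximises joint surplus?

Bargaining reaches the level where marginal profit last exceeds marginal noise damage.
That holds through level 2 (331 ≥ 125) but not at 3 (300 < 303).

2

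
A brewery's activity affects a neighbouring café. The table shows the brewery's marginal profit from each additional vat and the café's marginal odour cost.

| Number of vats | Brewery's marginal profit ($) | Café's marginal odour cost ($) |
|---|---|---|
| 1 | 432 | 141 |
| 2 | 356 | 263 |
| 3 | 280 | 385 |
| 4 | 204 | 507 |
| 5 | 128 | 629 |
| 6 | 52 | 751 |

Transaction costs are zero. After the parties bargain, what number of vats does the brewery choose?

2

Bargaining reaches the level where marginal profit last exceeds marginal odour cost.
That holds through level 2 (356 ≥ 263) but not at 3 (280 < 385).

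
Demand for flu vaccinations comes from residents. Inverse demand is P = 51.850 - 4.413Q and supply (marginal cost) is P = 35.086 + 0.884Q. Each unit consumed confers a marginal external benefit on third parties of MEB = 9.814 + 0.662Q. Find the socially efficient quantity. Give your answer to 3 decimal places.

Q* = 5.734

Social marginal benefit = demand + MEB = 61.664 - 3.751Q.
Set SMB = MC: 61.664 - 3.751Q = 35.086 + 0.884Q → Q* = 5.7342.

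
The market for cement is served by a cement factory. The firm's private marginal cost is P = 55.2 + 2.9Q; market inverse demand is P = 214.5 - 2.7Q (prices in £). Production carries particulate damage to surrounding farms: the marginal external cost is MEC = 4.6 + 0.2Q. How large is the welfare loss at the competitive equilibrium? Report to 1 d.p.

DWL = £9.1

Market equilibrium (private): 55.2 + 2.9Q = 214.5 - 2.7Q → Q_m = 28.4464.
Social marginal cost = private MC + MEC = 59.8 + 3.1Q.
Set SMC = demand: 59.8 + 3.1Q = 214.5 - 2.7Q → Q* = 26.6724.
Height of the DWL triangle at Q_m is SMC(Q_m) − demand(Q_m) = MEC(Q_m) = 10.2893.
DWL = ½ × 1.7740 × 10.2893 = 9.1266.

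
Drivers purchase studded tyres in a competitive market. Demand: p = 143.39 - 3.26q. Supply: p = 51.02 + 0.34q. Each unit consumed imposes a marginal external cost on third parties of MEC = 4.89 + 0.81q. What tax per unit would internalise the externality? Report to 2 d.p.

tax = 20.96 per unit

Social marginal benefit = demand − MEC = 138.50 - 4.07q.
Set SMB = MC: 138.50 - 4.07q = 51.02 + 0.34q → q* = 19.8367.
The Pigouvian tax equals MEC at q*: 4.89 + 0.81×19.8367 = 20.9577.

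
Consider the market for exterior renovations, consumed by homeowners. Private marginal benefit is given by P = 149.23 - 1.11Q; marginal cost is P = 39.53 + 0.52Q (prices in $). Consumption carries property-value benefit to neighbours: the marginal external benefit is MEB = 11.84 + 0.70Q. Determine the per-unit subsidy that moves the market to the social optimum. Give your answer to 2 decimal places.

Social marginal benefit = demand + MEB = 161.07 - 0.41Q.
Set SMB = MC: 161.07 - 0.41Q = 39.53 + 0.52Q → Q* = 130.6882.
The Pigouvian subsidy equals MEB at Q*: 11.84 + 0.70×130.6882 = 103.3217.

subsidy = $103.32 per unit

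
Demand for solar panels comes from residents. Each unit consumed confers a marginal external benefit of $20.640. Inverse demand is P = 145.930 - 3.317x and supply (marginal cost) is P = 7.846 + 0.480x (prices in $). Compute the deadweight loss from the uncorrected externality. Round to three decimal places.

Market equilibrium (private): 7.846 + 0.480x = 145.930 - 3.317x → x_m = 36.3666.
Social marginal benefit = demand + MEB = 166.570 - 3.317x.
Set SMB = MC: 166.570 - 3.317x = 7.846 + 0.480x → x* = 41.8025.
The welfare-loss triangle has base |x_m − x*| and height MEB(x_m) (the vertical gap between SMB and MC is zero at x* and MEB at x_m).
DWL = ½ × 5.4359 × 20.6400 = 56.0985.

DWL = $56.098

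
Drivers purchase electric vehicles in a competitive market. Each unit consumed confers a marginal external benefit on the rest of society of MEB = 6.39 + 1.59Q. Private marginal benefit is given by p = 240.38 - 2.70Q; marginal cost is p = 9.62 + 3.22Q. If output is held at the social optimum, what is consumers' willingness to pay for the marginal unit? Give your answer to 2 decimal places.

P = 92.50

Social marginal benefit = demand + MEB = 246.77 - 1.11Q.
Set SMB = MC: 246.77 - 1.11Q = 9.62 + 3.22Q → Q* = 54.7691.
Consumer price on the demand curve at Q*: 240.38 − 2.70×54.7691 = 92.5034.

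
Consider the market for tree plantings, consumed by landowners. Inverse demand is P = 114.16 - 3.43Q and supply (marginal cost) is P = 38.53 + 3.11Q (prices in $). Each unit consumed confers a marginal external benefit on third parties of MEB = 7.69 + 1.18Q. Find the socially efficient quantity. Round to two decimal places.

Social marginal benefit = demand + MEB = 121.85 - 2.25Q.
Set SMB = MC: 121.85 - 2.25Q = 38.53 + 3.11Q → Q* = 15.5448.

Q* = 15.54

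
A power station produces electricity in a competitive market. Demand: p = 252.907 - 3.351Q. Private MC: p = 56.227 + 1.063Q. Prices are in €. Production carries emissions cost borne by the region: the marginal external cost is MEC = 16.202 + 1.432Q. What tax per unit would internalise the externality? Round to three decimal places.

Social marginal cost = private MC + MEC = 72.429 + 2.495Q.
Set SMC = demand: 72.429 + 2.495Q = 252.907 - 3.351Q → Q* = 30.8720.
The Pigouvian tax equals MEC at Q*: 16.202 + 1.432×30.8720 = 60.4107.

tax = €60.411 per unit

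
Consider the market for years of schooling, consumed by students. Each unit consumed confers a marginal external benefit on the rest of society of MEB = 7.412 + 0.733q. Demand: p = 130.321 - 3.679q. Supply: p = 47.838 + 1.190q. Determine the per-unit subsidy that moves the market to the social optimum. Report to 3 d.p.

subsidy = 23.344 per unit

Social marginal benefit = demand + MEB = 137.733 - 2.946q.
Set SMB = MC: 137.733 - 2.946q = 47.838 + 1.190q → q* = 21.7348.
The Pigouvian subsidy equals MEB at q*: 7.412 + 0.733×21.7348 = 23.3436.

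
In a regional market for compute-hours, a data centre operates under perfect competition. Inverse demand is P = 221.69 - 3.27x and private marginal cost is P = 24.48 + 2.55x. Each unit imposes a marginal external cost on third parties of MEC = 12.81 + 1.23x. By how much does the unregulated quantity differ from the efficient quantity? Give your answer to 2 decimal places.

Market equilibrium (private): 24.48 + 2.55x = 221.69 - 3.27x → x_m = 33.8849.
Social marginal cost = private MC + MEC = 37.29 + 3.78x.
Set SMC = demand: 37.29 + 3.78x = 221.69 - 3.27x → x* = 26.1560.
Gap = |33.8849 − 26.1560| = 7.7289.

7.73 units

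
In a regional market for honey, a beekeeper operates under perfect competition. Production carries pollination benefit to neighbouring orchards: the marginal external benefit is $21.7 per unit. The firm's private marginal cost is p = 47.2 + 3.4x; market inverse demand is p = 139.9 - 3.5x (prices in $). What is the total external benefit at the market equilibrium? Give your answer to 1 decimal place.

Market equilibrium (private): 47.2 + 3.4x = 139.9 - 3.5x → x_m = 13.4348.
Total external benefit = MEB × x_m = 21.7 × 13.4348 = 291.5352.

$291.5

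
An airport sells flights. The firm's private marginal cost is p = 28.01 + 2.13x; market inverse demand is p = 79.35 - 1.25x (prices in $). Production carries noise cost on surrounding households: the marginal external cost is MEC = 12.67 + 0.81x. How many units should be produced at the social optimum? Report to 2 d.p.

Social marginal cost = private MC + MEC = 40.68 + 2.94x.
Set SMC = demand: 40.68 + 2.94x = 79.35 - 1.25x → x* = 9.2291.

x* = 9.23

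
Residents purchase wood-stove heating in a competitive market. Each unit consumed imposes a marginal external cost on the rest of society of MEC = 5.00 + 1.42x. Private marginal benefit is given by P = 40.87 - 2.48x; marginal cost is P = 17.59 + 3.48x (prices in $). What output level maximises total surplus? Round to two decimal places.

x* = 2.48

Social marginal benefit = demand − MEC = 35.87 - 3.90x.
Set SMB = MC: 35.87 - 3.90x = 17.59 + 3.48x → x* = 2.4770.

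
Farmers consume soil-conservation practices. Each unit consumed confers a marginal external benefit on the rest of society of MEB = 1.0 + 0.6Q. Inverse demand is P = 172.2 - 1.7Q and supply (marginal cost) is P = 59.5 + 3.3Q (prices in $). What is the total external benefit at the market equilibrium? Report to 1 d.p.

Market equilibrium (private): 59.5 + 3.3Q = 172.2 - 1.7Q → Q_m = 22.5400.
Total external benefit = ∫₀^{Q_m} (1.0 + 0.6Q) dQ = 1.0×22.5400 + ½×0.6×22.5400² = 174.9555.

$175.0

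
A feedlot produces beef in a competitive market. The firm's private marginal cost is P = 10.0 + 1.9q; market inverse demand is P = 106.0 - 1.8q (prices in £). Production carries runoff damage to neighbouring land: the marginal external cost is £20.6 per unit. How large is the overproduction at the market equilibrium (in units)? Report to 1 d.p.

5.6 units

Market equilibrium (private): 10.0 + 1.9q = 106.0 - 1.8q → q_m = 25.9459.
Social marginal cost = private MC + MEC = 30.6 + 1.9q.
Set SMC = demand: 30.6 + 1.9q = 106.0 - 1.8q → q* = 20.3784.
Gap = |25.9459 − 20.3784| = 5.5675.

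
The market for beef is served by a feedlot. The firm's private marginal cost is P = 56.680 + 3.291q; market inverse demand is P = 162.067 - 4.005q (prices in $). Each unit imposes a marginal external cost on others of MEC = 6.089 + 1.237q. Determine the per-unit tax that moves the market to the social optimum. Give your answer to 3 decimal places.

tax = $20.484 per unit

Social marginal cost = private MC + MEC = 62.769 + 4.528q.
Set SMC = demand: 62.769 + 4.528q = 162.067 - 4.005q → q* = 11.6369.
The Pigouvian tax equals MEC at q*: 6.089 + 1.237×11.6369 = 20.4838.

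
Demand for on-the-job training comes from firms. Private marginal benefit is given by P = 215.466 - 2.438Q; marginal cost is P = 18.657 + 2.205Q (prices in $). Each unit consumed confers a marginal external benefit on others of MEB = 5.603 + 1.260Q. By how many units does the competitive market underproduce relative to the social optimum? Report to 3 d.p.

17.444 units

Market equilibrium (private): 18.657 + 2.205Q = 215.466 - 2.438Q → Q_m = 42.3883.
Social marginal benefit = demand + MEB = 221.069 - 1.178Q.
Set SMB = MC: 221.069 - 1.178Q = 18.657 + 2.205Q → Q* = 59.8321.
Gap = |42.3883 − 59.8321| = 17.4438.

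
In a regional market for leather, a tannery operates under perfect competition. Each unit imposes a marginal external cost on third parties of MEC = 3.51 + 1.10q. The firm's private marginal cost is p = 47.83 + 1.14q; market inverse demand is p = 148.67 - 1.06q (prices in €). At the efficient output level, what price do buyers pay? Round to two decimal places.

Social marginal cost = private MC + MEC = 51.34 + 2.24q.
Set SMC = demand: 51.34 + 2.24q = 148.67 - 1.06q → q* = 29.4939.
Consumer price on the demand curve at q*: 148.67 − 1.06×29.4939 = 117.4065.

P = €117.41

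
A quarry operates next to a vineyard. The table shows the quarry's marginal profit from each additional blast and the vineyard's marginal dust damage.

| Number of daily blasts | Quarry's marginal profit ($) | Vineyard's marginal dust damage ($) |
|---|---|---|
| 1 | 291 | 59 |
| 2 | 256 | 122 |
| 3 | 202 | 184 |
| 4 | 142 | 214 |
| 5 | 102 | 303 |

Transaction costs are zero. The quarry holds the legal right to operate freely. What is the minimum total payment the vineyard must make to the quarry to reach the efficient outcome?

Left alone the quarry would choose level 5 (marginal profit stays positive).
Efficient level: k* = 3 (marginal profit ≥ marginal dust damage through 3).
The vineyard must at least cover the quarry's forgone profit from cutting 5→3: 142 + 102 = 244.

$244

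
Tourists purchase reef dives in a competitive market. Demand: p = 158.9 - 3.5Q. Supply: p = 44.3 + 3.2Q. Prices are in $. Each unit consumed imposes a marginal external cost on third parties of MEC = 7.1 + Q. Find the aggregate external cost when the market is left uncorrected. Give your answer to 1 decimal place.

$267.7

Market equilibrium (private): 44.3 + 3.2Q = 158.9 - 3.5Q → Q_m = 17.1045.
Total external cost = ∫₀^{Q_m} (7.1 + 1.0Q) dQ = 7.1×17.1045 + ½×1.0×17.1045² = 267.7239.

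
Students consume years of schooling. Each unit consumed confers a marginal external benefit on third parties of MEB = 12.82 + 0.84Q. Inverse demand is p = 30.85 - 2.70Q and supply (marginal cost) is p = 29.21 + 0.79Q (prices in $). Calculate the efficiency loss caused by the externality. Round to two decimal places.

DWL = $32.95

Market equilibrium (private): 29.21 + 0.79Q = 30.85 - 2.70Q → Q_m = 0.4699.
Social marginal benefit = demand + MEB = 43.67 - 1.86Q.
Set SMB = MC: 43.67 - 1.86Q = 29.21 + 0.79Q → Q* = 5.4566.
Between Q* and Q_m the wedge SMB − MC runs linearly from 0 to MEB(Q_m), so the loss is a triangle.
DWL = ½ × 4.9867 × 13.2147 = 32.9489.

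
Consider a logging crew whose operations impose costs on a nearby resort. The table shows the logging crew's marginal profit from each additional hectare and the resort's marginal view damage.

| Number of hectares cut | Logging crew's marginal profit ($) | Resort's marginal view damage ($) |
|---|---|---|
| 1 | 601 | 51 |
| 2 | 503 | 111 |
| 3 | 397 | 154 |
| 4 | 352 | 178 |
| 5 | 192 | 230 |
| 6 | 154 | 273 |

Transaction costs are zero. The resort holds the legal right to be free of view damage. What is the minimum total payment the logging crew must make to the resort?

Efficient level: marginal profit ≥ marginal view damage through level 4, so k* = 4.
With the resort holding the right, the logging crew must at least compensate total damage at k*: 51 + 111 + 154 + 178 = 494.

$494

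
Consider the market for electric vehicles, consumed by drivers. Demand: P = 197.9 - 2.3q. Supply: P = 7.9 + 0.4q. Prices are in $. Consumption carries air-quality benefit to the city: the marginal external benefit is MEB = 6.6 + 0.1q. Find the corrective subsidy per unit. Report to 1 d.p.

Social marginal benefit = demand + MEB = 204.5 - 2.2q.
Set SMB = MC: 204.5 - 2.2q = 7.9 + 0.4q → q* = 75.6154.
The Pigouvian subsidy equals MEB at q*: 6.6 + 0.1×75.6154 = 14.1615.

subsidy = $14.2 per unit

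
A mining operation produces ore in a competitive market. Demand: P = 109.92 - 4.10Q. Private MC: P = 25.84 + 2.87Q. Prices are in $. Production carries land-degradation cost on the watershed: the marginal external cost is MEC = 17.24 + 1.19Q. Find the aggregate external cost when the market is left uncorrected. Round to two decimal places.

$294.55

Market equilibrium (private): 25.84 + 2.87Q = 109.92 - 4.10Q → Q_m = 12.0631.
Total external cost = ∫₀^{Q_m} (17.24 + 1.19Q) dQ = 17.24×12.0631 + ½×1.19×12.0631² = 294.5513.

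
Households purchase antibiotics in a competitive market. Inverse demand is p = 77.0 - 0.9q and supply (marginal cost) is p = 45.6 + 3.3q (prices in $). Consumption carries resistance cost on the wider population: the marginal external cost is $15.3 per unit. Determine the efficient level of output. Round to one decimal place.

Social marginal benefit = demand − MEC = 61.7 - 0.9q.
Set SMB = MC: 61.7 - 0.9q = 45.6 + 3.3q → q* = 3.8333.

q* = 3.8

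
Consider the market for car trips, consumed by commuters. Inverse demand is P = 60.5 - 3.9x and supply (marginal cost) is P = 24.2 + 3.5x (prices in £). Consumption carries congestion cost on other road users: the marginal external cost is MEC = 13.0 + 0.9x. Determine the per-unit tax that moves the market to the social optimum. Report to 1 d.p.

Social marginal benefit = demand − MEC = 47.5 - 4.8x.
Set SMB = MC: 47.5 - 4.8x = 24.2 + 3.5x → x* = 2.8072.
The Pigouvian tax equals MEC at x*: 13.0 + 0.9×2.8072 = 15.5265.

tax = £15.5 per unit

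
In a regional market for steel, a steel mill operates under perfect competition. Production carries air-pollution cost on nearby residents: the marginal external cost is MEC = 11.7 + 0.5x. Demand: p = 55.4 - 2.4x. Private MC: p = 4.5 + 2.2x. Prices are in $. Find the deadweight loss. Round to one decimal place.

Market equilibrium (private): 4.5 + 2.2x = 55.4 - 2.4x → x_m = 11.0652.
Social marginal cost = private MC + MEC = 16.2 + 2.7x.
Set SMC = demand: 16.2 + 2.7x = 55.4 - 2.4x → x* = 7.6863.
Between x* and x_m the wedge SMC − demand runs linearly from 0 to MEC(x_m), so the loss is a triangle.
DWL = ½ × 3.3789 × 17.2326 = 29.1136.

DWL = $29.1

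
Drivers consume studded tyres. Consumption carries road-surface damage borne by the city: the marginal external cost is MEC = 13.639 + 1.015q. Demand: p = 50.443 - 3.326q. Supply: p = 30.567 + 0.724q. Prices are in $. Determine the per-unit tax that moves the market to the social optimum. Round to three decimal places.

Social marginal benefit = demand − MEC = 36.804 - 4.341q.
Set SMB = MC: 36.804 - 4.341q = 30.567 + 0.724q → q* = 1.2314.
The Pigouvian tax equals MEC at q*: 13.639 + 1.015×1.2314 = 14.8889.

tax = $14.889 per unit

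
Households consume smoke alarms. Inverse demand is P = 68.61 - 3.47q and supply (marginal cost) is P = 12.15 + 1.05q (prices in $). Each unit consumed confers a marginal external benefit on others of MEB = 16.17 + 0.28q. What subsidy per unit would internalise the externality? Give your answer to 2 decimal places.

Social marginal benefit = demand + MEB = 84.78 - 3.19q.
Set SMB = MC: 84.78 - 3.19q = 12.15 + 1.05q → q* = 17.1297.
The Pigouvian subsidy equals MEB at q*: 16.17 + 0.28×17.1297 = 20.9663.

subsidy = $20.97 per unit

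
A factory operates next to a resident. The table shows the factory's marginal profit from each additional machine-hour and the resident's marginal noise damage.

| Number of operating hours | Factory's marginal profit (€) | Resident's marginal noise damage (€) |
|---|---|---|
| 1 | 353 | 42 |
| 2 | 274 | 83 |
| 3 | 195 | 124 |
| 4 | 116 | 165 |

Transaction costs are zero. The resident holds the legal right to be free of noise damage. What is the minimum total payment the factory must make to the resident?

Efficient level: marginal profit ≥ marginal noise damage through level 3, so k* = 3.
With the resident holding the right, the factory must at least compensate total damage at k*: 42 + 83 + 124 = 249.

€249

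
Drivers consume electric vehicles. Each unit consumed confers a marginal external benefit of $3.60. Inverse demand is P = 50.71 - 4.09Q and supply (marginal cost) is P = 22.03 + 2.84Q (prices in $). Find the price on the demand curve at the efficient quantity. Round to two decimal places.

P = $31.66

Social marginal benefit = demand + MEB = 54.31 - 4.09Q.
Set SMB = MC: 54.31 - 4.09Q = 22.03 + 2.84Q → Q* = 4.6580.
Consumer price on the demand curve at Q*: 50.71 − 4.09×4.6580 = 31.6588.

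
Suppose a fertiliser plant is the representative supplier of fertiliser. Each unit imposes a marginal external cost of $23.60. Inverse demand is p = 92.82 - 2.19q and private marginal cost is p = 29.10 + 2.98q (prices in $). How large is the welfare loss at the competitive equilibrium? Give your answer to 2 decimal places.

Market equilibrium (private): 29.10 + 2.98q = 92.82 - 2.19q → q_m = 12.3250.
Social marginal cost = private MC + MEC = 52.70 + 2.98q.
Set SMC = demand: 52.70 + 2.98q = 92.82 - 2.19q → q* = 7.7602.
Between q* and q_m the wedge SMC − demand runs linearly from 0 to MEC(q_m), so the loss is a triangle.
DWL = ½ × 4.5648 × 23.6000 = 53.8646.

DWL = $53.86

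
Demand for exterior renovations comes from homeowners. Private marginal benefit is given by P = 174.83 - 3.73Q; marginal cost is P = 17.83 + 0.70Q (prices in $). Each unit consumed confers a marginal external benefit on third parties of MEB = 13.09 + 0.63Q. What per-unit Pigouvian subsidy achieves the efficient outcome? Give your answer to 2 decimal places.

Social marginal benefit = demand + MEB = 187.92 - 3.10Q.
Set SMB = MC: 187.92 - 3.10Q = 17.83 + 0.70Q → Q* = 44.7605.
The Pigouvian subsidy equals MEB at Q*: 13.09 + 0.63×44.7605 = 41.2891.

subsidy = $41.29 per unit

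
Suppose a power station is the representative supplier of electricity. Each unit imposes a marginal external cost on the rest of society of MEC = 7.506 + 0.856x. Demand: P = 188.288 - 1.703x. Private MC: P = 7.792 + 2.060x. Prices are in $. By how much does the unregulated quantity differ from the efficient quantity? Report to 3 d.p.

Market equilibrium (private): 7.792 + 2.060x = 188.288 - 1.703x → x_m = 47.9660.
Social marginal cost = private MC + MEC = 15.298 + 2.916x.
Set SMC = demand: 15.298 + 2.916x = 188.288 - 1.703x → x* = 37.4518.
Gap = |47.9660 − 37.4518| = 10.5142.

10.514 units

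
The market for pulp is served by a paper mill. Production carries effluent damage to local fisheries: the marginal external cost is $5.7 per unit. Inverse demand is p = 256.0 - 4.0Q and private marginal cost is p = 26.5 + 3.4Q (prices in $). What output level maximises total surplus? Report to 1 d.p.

Social marginal cost = private MC + MEC = 32.2 + 3.4Q.
Set SMC = demand: 32.2 + 3.4Q = 256.0 - 4.0Q → Q* = 30.2432.

Q* = 30.2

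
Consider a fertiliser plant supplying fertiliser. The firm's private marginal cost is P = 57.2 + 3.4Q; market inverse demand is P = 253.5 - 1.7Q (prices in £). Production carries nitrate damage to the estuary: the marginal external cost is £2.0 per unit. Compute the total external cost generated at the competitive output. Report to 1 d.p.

Market equilibrium (private): 57.2 + 3.4Q = 253.5 - 1.7Q → Q_m = 38.4902.
Total external cost = MEC × Q_m = 2.0 × 38.4902 = 76.9804.

£77.0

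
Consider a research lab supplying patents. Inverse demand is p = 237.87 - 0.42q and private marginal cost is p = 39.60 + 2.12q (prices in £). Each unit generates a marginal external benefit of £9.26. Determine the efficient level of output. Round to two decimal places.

q* = 81.70

Social marginal cost = private MC − MEB = 30.34 + 2.12q.
Set SMC = demand: 30.34 + 2.12q = 237.87 - 0.42q → q* = 81.7047.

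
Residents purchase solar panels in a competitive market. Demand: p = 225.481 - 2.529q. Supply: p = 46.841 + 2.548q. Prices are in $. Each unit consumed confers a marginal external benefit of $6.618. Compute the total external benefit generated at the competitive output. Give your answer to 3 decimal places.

Market equilibrium (private): 46.841 + 2.548q = 225.481 - 2.529q → q_m = 35.1861.
Total external benefit = MEB × q_m = 6.618 × 35.1861 = 232.8616.

$232.862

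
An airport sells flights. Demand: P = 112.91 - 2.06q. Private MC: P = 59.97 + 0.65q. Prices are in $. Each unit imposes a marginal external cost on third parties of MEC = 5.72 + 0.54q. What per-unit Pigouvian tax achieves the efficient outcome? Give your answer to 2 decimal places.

tax = $13.57 per unit

Social marginal cost = private MC + MEC = 65.69 + 1.19q.
Set SMC = demand: 65.69 + 1.19q = 112.91 - 2.06q → q* = 14.5292.
The Pigouvian tax equals MEC at q*: 5.72 + 0.54×14.5292 = 13.5658.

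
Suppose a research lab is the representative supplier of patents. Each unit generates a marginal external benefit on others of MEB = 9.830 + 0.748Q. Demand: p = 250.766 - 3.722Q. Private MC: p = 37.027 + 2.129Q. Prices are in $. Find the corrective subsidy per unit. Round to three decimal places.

subsidy = $42.601 per unit

Social marginal cost = private MC − MEB = 27.197 + 1.381Q.
Set SMC = demand: 27.197 + 1.381Q = 250.766 - 3.722Q → Q* = 43.8113.
The Pigouvian subsidy equals MEB at Q*: 9.830 + 0.748×43.8113 = 42.6009.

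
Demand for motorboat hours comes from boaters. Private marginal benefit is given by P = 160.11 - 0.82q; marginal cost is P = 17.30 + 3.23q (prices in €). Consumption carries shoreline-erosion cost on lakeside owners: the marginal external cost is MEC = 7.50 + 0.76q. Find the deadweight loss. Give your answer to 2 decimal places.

DWL = €122.29

Market equilibrium (private): 17.30 + 3.23q = 160.11 - 0.82q → q_m = 35.2617.
Social marginal benefit = demand − MEC = 152.61 - 1.58q.
Set SMB = MC: 152.61 - 1.58q = 17.30 + 3.23q → q* = 28.1310.
Height of the DWL triangle at q_m is MC(q_m) − SMB(q_m) = MEC(q_m) = 34.2989.
DWL = ½ × 7.1307 × 34.2989 = 122.2876.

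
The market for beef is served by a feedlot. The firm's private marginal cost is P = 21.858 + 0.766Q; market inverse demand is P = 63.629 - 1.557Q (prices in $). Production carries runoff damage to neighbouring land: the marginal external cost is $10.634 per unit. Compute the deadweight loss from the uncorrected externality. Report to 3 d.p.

DWL = $24.340

Market equilibrium (private): 21.858 + 0.766Q = 63.629 - 1.557Q → Q_m = 17.9815.
Social marginal cost = private MC + MEC = 32.492 + 0.766Q.
Set SMC = demand: 32.492 + 0.766Q = 63.629 - 1.557Q → Q* = 13.4038.
The welfare-loss triangle has base |Q_m − Q*| and height MEC(Q_m) (the vertical gap between SMC and demand is zero at Q* and MEC at Q_m).
DWL = ½ × 4.5777 × 10.6340 = 24.3396.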